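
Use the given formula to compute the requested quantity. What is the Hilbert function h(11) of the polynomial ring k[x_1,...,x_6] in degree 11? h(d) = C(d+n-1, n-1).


The Hilbert function for the polynomial ring in 6 variables is:
h(d) = C(d+n-1, n-1)
h(11) = C(11+6-1, 6-1) = C(16, 5)
= 16! / (5! * 11!)
= 4368

4368


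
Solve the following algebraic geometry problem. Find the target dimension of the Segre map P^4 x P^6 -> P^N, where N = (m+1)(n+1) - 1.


The Segre embedding maps P^m x P^n into P^N via
all products of coordinates from each factor.
N = (m+1)(n+1) - 1
N = (4+1)(6+1) - 1
N = 5*7 - 1
N = 35 - 1 = 34

34


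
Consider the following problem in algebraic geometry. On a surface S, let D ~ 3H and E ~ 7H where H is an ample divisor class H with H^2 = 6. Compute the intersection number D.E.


Using bilinearity of the intersection pairing on a surface S:
(aH).(bH) = ab * (H.H)
We have H^2 = 6.
D.E = (3H).(7H) = 3*7*6
= 21*6
= 126

126


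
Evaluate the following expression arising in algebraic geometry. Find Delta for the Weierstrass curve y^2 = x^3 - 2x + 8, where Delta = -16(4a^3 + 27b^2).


Compute each component:
4a^3 = 4*(-2)^3 = 4*(-8) = -32
27b^2 = 27*8^2 = 27*64 = 1728
4a^3 + 27b^2 = -32 + 1728 = 1696
Delta = -16*1696 = -27136

-27136


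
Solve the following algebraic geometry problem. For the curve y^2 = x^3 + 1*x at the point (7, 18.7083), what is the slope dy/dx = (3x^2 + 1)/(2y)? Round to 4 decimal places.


Using implicit differentiation of y^2 = x^3 + 1*x:
2y * dy/dx = 3x^2 + 1
dy/dx = (3x^2 + 1)/(2y)
Numerator: 3*7^2 + 1 = 148
Denominator: 2*18.7083 = 37.4166
dy/dx = 148/37.4166 = 3.9555

3.9555


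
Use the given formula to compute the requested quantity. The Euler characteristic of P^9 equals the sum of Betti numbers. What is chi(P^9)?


The complex projective space P^9 has one cell in each even real dimension 0, 2, ..., 18.
The cohomology groups are H^{2k}(P^9) = Z for k = 0,...,9, and 0 otherwise.
Euler characteristic = sum of Betti numbers = 1 per even-dimensional cohomology group.
chi(P^9) = 9 + 1 = 10

10


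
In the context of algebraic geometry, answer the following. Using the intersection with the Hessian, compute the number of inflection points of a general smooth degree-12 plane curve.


For a general smooth plane curve C of degree d, the inflection points are
the intersection of C with its Hessian curve, which has degree 3(d-2).
By Bezout, the total intersection number is d * 3(d-2) = 12 * 30 = 360.
For a general curve every flex is ordinary, so each contributes
multiplicity 1 to C·Hess(C), and the number of distinct inflection
points is 3d(d-2).
Inflection points = 3*12*(12-2) = 3*12*10 = 360

360


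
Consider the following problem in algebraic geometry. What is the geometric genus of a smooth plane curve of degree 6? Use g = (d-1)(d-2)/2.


Using the genus formula for smooth plane curves:
g = (d-1)(d-2)/2
g = (6-1)(6-2)/2
g = 5*4/2
g = 20/2 = 10

10


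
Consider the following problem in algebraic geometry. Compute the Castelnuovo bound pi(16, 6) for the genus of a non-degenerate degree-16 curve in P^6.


Castelnuovo's bound: write d - 1 = m(r-1) + epsilon with 0 <= epsilon < r-1.
d - 1 = 16 - 1 = 15
r - 1 = 6 - 1 = 5
15 = 3*5 + 0, so m = 3, epsilon = 0
pi(d, r) = m(m-1)(r-1)/2 + m*epsilon
= 3*2*5/2 + 3*0
= 30/2 + 0
= 15 + 0 = 15

15


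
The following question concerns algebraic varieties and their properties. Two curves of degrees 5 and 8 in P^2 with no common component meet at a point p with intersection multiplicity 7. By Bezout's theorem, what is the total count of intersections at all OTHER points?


By Bezout's theorem, the total intersection number is d1 * d2.
Total = 5 * 8 = 40
Intersection multiplicity at p = 7
Remaining intersections = 40 - 7 = 33

33


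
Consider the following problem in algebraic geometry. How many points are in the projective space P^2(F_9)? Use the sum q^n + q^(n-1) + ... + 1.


P^2(F_9) has (q^(n+1) - 1)/(q - 1) points.
= 9^2 + 9^1 + 9^0
= 81 + 9 + 1
= 91

91


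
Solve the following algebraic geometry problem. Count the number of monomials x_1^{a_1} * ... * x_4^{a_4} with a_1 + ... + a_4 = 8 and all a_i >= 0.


The number of degree-8 monomials in 4 variables is C(d+n-1, n-1).
= C(8+4-1, 4-1) = C(11, 3)
= 165

165


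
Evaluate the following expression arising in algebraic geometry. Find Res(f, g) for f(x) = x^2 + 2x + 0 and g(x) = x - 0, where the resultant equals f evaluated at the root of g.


For Res(f, x - c), we evaluate f at x = c.
f(0) = 0^2 + 2*0 + 0
= 0 + 0 + 0
= 0 + 0 = 0
Res(f, g) = 0

0


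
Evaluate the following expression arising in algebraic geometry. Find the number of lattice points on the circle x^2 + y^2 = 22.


Systematically check integer values of x where x^2 <= 22.
For each valid x, check if 22 - x^2 is a perfect square.
Total integer solutions found: 0

0


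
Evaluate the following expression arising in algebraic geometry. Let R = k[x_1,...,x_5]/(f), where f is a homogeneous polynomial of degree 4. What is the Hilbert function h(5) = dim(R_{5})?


For R = k[x_1,...,x_n]/(f) with f homogeneous of degree e:
The Hilbert series is (1 - t^e)/(1 - t)^n.
So h(d) = C(d+n-1, n-1) - C(d-e+n-1, n-1) for d >= e.
With n=5, e=4, d=5:
C(5+5-1, 5-1) = C(9, 4) = 126
C(5-4+5-1, 5-1) = C(5, 4) = 5
h(5) = 126 - 5 = 121

121


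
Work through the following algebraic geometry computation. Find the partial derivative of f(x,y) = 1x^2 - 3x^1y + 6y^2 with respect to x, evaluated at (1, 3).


df/dx = 2*1*x^1 + 1*(-3)*x^0*y
At (1,3): 2*1*1^1 + 1*(-3)*1^0*3
= 2 - 9
= -7

-7


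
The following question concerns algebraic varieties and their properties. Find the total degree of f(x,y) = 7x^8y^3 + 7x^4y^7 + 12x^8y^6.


Examine each term for its total degree (sum of exponents).
  Term '7x^8y^3' has total degree 8+3 = 11.
  Term '7x^4y^7' has total degree 4+7 = 11.
  Term '12x^8y^6' has total degree 8+6 = 14.
The maximum total degree among all terms is 14.

14


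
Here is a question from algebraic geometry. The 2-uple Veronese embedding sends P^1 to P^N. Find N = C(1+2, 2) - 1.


The Veronese embedding v_d: P^n -> P^N maps each point to all
degree-d monomials in n+1 homogeneous coordinates.
N = C(n+d, d) - 1
N = C(1+2, 2) - 1
N = C(3, 2) - 1
C(3, 2) = 3
N = 3 - 1 = 2

2


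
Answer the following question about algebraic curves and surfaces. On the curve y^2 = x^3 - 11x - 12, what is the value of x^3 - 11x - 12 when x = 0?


Compute x^3 - 11x - 12 at x = 0:
x^3 = 0^3 = 0
(-11)*x = (-11)*0 = 0
Sum: 0 + 0 - 12 = -12

-12


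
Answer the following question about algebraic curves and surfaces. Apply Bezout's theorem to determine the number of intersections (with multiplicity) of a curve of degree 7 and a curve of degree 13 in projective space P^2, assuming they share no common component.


Bezout's theorem states the intersection count equals the product of degrees.
Intersection count = 7 * 13 = 91

91


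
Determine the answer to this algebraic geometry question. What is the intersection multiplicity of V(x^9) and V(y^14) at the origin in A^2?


The intersection multiplicity of V(x^a) and V(y^b) at the origin is:
I(O; V(x^9), V(y^14)) = dim_k(k[x,y]/(x^9, y^14))
A basis for k[x,y]/(x^9, y^14) is the set of monomials x^i * y^j
where 0 <= i < 9 and 0 <= j < 14.
The number of such monomials is 9 * 14 = 126

126


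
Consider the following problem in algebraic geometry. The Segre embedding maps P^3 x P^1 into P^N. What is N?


The Segre embedding maps P^m x P^n into P^N via
all products of coordinates from each factor.
N = (m+1)(n+1) - 1
N = (3+1)(1+1) - 1
N = 4*2 - 1
N = 8 - 1 = 7

7


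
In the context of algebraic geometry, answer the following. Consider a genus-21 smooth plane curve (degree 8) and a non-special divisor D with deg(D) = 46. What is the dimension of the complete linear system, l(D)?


First, compute the genus of a smooth plane curve of degree 8:
g = (d-1)(d-2)/2 = (8-1)(8-2)/2 = 21
For a non-special divisor D (i.e., h^1(D) = 0), Riemann-Roch gives:
l(D) = deg(D) - g + 1
Since deg(D) = 46 >= 2g - 1 = 41, D is non-special.
l(D) = 46 - 21 + 1 = 26

26


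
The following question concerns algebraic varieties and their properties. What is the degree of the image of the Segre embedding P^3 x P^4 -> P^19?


The degree of the Segre variety P^3 x P^4 is C(m+n, m).
= C(7, 3)
= 35

35


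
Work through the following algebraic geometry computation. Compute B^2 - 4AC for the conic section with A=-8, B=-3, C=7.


The discriminant of a conic Ax^2 + Bxy + Cy^2 + ... = 0 is B^2 - 4AC.
B^2 = (-3)^2 = 9
4AC = 4*(-8)*7 = -224
Discriminant = 9 + 224 = 233

233


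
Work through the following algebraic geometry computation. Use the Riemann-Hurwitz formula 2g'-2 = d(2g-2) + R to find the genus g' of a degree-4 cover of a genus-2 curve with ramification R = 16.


Riemann-Hurwitz formula: 2g' - 2 = d(2g - 2) + R
Given: d = 4, g = 2, R = 16
2g' - 2 = 4*(2*2 - 2) + 16
2g' - 2 = 4*2 + 16
2g' - 2 = 8 + 16 = 24
2g' = 26
g' = 13

13


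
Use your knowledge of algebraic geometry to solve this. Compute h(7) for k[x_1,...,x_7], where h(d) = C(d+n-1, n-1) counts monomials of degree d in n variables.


The Hilbert function for the polynomial ring in 7 variables is:
h(d) = C(d+n-1, n-1)
h(7) = C(7+7-1, 7-1) = C(13, 6)
= 13! / (6! * 7!)
= 1716

1716


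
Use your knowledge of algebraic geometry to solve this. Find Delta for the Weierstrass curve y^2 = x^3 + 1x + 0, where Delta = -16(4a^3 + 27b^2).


Compute each component:
4a^3 = 4*1^3 = 4*1 = 4
27b^2 = 27*0^2 = 27*0 = 0
4a^3 + 27b^2 = 4 + 0 = 4
Delta = -16*4 = -64

-64


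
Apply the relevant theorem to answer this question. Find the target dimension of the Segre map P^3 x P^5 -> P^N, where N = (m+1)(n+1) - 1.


The Segre embedding maps P^m x P^n into P^N via
all products of coordinates from each factor.
N = (m+1)(n+1) - 1
N = (3+1)(5+1) - 1
N = 4*6 - 1
N = 24 - 1 = 23

23


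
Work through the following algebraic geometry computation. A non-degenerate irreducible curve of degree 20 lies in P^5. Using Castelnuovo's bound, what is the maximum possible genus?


Castelnuovo's bound: write d - 1 = m(r-1) + epsilon with 0 <= epsilon < r-1.
d - 1 = 20 - 1 = 19
r - 1 = 5 - 1 = 4
19 = 4*4 + 3, so m = 4, epsilon = 3
pi(d, r) = m(m-1)(r-1)/2 + m*epsilon
= 4*3*4/2 + 4*3
= 48/2 + 12
= 24 + 12 = 36

36


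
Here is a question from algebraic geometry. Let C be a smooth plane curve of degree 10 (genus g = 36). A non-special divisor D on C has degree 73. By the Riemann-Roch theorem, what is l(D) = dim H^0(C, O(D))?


First, compute the genus of a smooth plane curve of degree 10:
g = (d-1)(d-2)/2 = (10-1)(10-2)/2 = 36
For a non-special divisor D (i.e., h^1(D) = 0), Riemann-Roch gives:
l(D) = deg(D) - g + 1
Since deg(D) = 73 >= 2g - 1 = 71, D is non-special.
l(D) = 73 - 36 + 1 = 38

38


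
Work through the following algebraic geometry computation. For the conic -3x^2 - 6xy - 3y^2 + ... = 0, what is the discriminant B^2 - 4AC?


The discriminant of a conic Ax^2 + Bxy + Cy^2 + ... = 0 is B^2 - 4AC.
B^2 = (-6)^2 = 36
4AC = 4*(-3)*(-3) = 36
Discriminant = 36 - 36 = 0

0


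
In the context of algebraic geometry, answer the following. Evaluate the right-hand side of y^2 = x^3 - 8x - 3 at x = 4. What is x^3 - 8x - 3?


Compute x^3 - 8x - 3 at x = 4:
x^3 = 4^3 = 64
(-8)*x = (-8)*4 = -32
Sum: 64 - 32 - 3 = 29

29


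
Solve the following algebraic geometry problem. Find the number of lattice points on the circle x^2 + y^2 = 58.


Systematically check integer values of x where x^2 <= 58.
For each valid x, check if 58 - x^2 is a perfect square.
x=3: 58 - 9 = 49, sqrt = 7 (valid)
x=7: 58 - 49 = 9, sqrt = 3 (valid)
Total integer solutions found: 8

8


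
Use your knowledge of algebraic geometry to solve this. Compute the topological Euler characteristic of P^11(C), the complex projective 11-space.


The complex projective space P^11 has one cell in each even real dimension 0, 2, ..., 22.
The cohomology groups are H^{2k}(P^11) = Z for k = 0,...,11, and 0 otherwise.
Euler characteristic = sum of Betti numbers = 1 per even-dimensional cohomology group.
chi(P^11) = 11 + 1 = 12

12


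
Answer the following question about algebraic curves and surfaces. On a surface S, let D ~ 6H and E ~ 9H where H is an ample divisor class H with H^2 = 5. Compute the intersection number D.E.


Using bilinearity of the intersection pairing on a surface S:
(aH).(bH) = ab * (H.H)
We have H^2 = 5.
D.E = (6H).(9H) = 6*9*5
= 54*5
= 270

270


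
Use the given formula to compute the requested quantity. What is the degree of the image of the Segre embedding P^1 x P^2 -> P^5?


The degree of the Segre variety P^1 x P^2 is C(m+n, m).
= C(3, 1)
= 3

3


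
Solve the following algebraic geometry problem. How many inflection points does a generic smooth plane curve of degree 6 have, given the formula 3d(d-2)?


For a general smooth plane curve C of degree d, the inflection points are
the intersection of C with its Hessian curve, which has degree 3(d-2).
By Bezout, the total intersection number is d * 3(d-2) = 6 * 12 = 72.
For a general curve every flex is ordinary, so each contributes
multiplicity 1 to C·Hess(C), and the number of distinct inflection
points is 3d(d-2).
Inflection points = 3*6*(6-2) = 3*6*4 = 72

72


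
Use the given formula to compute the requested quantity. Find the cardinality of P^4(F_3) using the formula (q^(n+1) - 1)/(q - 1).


P^4(F_3) has (q^(n+1) - 1)/(q - 1) points.
= 3^4 + 3^3 + 3^2 + 3^1 + 3^0
= 81 + 27 + 9 + 3 + 1
= 121

121


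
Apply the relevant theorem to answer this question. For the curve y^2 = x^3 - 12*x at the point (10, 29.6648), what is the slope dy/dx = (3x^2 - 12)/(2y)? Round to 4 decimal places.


Using implicit differentiation of y^2 = x^3 - 12*x:
2y * dy/dx = 3x^2 - 12
dy/dx = (3x^2 - 12)/(2y)
Numerator: 3*10^2 - 12 = 288
Denominator: 2*29.6648 = 59.3296
dy/dx = 288/59.3296 = 4.8542

4.8542


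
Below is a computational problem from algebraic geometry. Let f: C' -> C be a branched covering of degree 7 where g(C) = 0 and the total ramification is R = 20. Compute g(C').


Riemann-Hurwitz formula: 2g' - 2 = d(2g - 2) + R
Given: d = 7, g = 0, R = 20
2g' - 2 = 7*(2*0 - 2) + 20
2g' - 2 = 7*(-2) + 20
2g' - 2 = -14 + 20 = 6
2g' = 8
g' = 4

4


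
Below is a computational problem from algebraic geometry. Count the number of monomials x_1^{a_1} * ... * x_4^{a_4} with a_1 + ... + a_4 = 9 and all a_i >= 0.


The number of degree-9 monomials in 4 variables is C(d+n-1, n-1).
= C(9+4-1, 4-1) = C(12, 3)
= 220

220


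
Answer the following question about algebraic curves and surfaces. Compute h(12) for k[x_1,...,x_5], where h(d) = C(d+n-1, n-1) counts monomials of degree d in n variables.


The Hilbert function for the polynomial ring in 5 variables is:
h(d) = C(d+n-1, n-1)
h(12) = C(12+5-1, 5-1) = C(16, 4)
= 16! / (4! * 12!)
= 1820

1820


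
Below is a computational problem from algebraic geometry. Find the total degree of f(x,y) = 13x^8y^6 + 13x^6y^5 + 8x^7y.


Examine each term for its total degree (sum of exponents).
  Term '13x^8y^6' has total degree 8+6 = 14.
  Term '13x^6y^5' has total degree 6+5 = 11.
  Term '8x^7y' has total degree 7+1 = 8.
The maximum total degree among all terms is 14.

14


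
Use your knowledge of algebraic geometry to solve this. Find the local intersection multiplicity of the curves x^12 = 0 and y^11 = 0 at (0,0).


The intersection multiplicity of V(x^a) and V(y^b) at the origin is:
I(O; V(x^12), V(y^11)) = dim_k(k[x,y]/(x^12, y^11))
A basis for k[x,y]/(x^12, y^11) is the set of monomials x^i * y^j
where 0 <= i < 12 and 0 <= j < 11.
The number of such monomials is 12 * 11 = 132

132


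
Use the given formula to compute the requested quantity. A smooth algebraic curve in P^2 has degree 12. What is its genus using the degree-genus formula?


Using the genus formula for smooth plane curves:
g = (d-1)(d-2)/2
g = (12-1)(12-2)/2
g = 11*10/2
g = 110/2 = 55

55


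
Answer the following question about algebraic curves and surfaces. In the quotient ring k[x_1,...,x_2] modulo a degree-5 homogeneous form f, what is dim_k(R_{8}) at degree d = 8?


For R = k[x_1,...,x_n]/(f) with f homogeneous of degree e:
The Hilbert series is (1 - t^e)/(1 - t)^n.
So h(d) = C(d+n-1, n-1) - C(d-e+n-1, n-1) for d >= e.
With n=2, e=5, d=8:
C(8+2-1, 2-1) = C(9, 1) = 9
C(8-5+2-1, 2-1) = C(4, 1) = 4
h(8) = 9 - 4 = 5

5


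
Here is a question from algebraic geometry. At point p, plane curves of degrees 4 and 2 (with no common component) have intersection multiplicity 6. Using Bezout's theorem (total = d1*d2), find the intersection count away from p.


By Bezout's theorem, the total intersection number is d1 * d2.
Total = 4 * 2 = 8
Intersection multiplicity at p = 6
Remaining intersections = 8 - 6 = 2

2


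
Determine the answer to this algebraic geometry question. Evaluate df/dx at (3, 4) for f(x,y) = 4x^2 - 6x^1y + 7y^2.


df/dx = 2*4*x^1 + 1*(-6)*x^0*y
At (3,4): 2*4*3^1 + 1*(-6)*3^0*4
= 24 - 24
= 0

0


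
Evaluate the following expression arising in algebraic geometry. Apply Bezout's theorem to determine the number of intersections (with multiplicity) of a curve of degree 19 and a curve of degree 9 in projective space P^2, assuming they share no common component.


Bezout's theorem states the intersection count equals the product of degrees.
Intersection count = 19 * 9 = 171

171


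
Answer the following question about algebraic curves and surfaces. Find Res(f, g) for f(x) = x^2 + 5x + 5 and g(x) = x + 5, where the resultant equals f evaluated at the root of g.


For Res(f, x - c), we evaluate f at x = c.
f(-5) = (-5)^2 + 5*(-5) + 5
= 25 - 25 + 5
= 0 + 5 = 5
Res(f, g) = 5

5


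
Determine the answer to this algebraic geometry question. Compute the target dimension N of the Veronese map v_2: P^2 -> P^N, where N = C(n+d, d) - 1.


The Veronese embedding v_d: P^n -> P^N maps each point to all
degree-d monomials in n+1 homogeneous coordinates.
N = C(n+d, d) - 1
N = C(2+2, 2) - 1
N = C(4, 2) - 1
C(4, 2) = 6
N = 6 - 1 = 5

5


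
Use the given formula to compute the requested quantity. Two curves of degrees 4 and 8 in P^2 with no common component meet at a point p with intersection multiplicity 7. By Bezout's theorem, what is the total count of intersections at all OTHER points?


By Bezout's theorem, the total intersection number is d1 * d2.
Total = 4 * 8 = 32
Intersection multiplicity at p = 7
Remaining intersections = 32 - 7 = 25

25


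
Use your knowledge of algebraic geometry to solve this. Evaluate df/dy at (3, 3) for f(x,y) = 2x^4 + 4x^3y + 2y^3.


df/dy = 4*x^3 + 3*2*y^2
At (3,3): 4*3^3 + 3*2*3^2
= 108 + 54
= 162

162


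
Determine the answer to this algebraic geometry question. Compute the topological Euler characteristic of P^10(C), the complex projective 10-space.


The complex projective space P^10 has one cell in each even real dimension 0, 2, ..., 20.
The cohomology groups are H^{2k}(P^10) = Z for k = 0,...,10, and 0 otherwise.
Euler characteristic = sum of Betti numbers = 1 per even-dimensional cohomology group.
chi(P^10) = 10 + 1 = 11

11


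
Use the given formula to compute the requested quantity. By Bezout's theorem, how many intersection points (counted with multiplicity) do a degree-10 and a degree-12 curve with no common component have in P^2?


Bezout's theorem states the intersection count equals the product of degrees.
Intersection count = 10 * 12 = 120

120


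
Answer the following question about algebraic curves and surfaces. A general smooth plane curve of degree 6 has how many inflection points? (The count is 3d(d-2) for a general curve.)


For a general smooth plane curve C of degree d, the inflection points are
the intersection of C with its Hessian curve, which has degree 3(d-2).
By Bezout, the total intersection number is d * 3(d-2) = 6 * 12 = 72.
For a general curve every flex is ordinary, so each contributes
multiplicity 1 to C·Hess(C), and the number of distinct inflection
points is 3d(d-2).
Inflection points = 3*6*(6-2) = 3*6*4 = 72

72


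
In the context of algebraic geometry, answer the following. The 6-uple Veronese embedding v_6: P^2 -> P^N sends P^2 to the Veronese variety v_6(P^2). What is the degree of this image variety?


The Veronese variety v_6(P^2) has degree d^r.
d^r = 6^2 = 36

36


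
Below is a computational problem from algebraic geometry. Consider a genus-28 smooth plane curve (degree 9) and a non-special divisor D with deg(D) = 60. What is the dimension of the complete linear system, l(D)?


First, compute the genus of a smooth plane curve of degree 9:
g = (d-1)(d-2)/2 = (9-1)(9-2)/2 = 28
For a non-special divisor D (i.e., h^1(D) = 0), Riemann-Roch gives:
l(D) = deg(D) - g + 1
Since deg(D) = 60 >= 2g - 1 = 55, D is non-special.
l(D) = 60 - 28 + 1 = 33

33


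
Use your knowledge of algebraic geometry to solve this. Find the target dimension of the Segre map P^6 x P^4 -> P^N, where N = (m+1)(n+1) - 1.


The Segre embedding maps P^m x P^n into P^N via
all products of coordinates from each factor.
N = (m+1)(n+1) - 1
N = (6+1)(4+1) - 1
N = 7*5 - 1
N = 35 - 1 = 34

34


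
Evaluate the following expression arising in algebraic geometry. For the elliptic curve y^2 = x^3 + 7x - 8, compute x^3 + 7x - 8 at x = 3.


Compute x^3 + 7x - 8 at x = 3:
x^3 = 3^3 = 27
7*x = 7*3 = 21
Sum: 27 + 21 - 8 = 40

40


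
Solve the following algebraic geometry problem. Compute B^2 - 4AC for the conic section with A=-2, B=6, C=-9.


The discriminant of a conic Ax^2 + Bxy + Cy^2 + ... = 0 is B^2 - 4AC.
B^2 = 6^2 = 36
4AC = 4*(-2)*(-9) = 72
Discriminant = 36 - 72 = -36

-36


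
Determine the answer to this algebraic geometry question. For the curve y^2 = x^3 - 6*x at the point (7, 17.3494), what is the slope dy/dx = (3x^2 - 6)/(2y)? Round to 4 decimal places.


Using implicit differentiation of y^2 = x^3 - 6*x:
2y * dy/dx = 3x^2 - 6
dy/dx = (3x^2 - 6)/(2y)
Numerator: 3*7^2 - 6 = 141
Denominator: 2*17.3494 = 34.6988
dy/dx = 141/34.6988 = 4.0635

4.0635


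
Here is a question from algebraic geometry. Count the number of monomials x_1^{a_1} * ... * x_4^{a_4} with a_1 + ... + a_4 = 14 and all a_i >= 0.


The number of degree-14 monomials in 4 variables is C(d+n-1, n-1).
= C(14+4-1, 4-1) = C(17, 3)
= 680

680


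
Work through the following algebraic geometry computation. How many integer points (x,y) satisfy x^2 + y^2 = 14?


Systematically check integer values of x where x^2 <= 14.
For each valid x, check if 14 - x^2 is a perfect square.
Total integer solutions found: 0

0


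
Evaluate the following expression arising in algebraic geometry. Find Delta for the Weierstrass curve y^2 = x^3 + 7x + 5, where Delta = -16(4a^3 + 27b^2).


Compute each component:
4a^3 = 4*7^3 = 4*343 = 1372
27b^2 = 27*5^2 = 27*25 = 675
4a^3 + 27b^2 = 1372 + 675 = 2047
Delta = -16*2047 = -32752

-32752


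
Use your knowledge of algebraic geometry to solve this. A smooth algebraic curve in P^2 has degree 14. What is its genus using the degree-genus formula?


Using the genus formula for smooth plane curves:
g = (d-1)(d-2)/2
g = (14-1)(14-2)/2
g = 13*12/2
g = 156/2 = 78

78


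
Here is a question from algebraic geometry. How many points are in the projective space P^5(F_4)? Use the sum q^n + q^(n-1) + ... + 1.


P^5(F_4) has (q^(n+1) - 1)/(q - 1) points.
= 4^5 + 4^4 + 4^3 + 4^2 + 4^1 + 4^0
= 1024 + 256 + 64 + 16 + 4 + 1
= 1365

1365


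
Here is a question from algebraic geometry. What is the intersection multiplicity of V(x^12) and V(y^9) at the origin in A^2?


The intersection multiplicity of V(x^a) and V(y^b) at the origin is:
I(O; V(x^12), V(y^9)) = dim_k(k[x,y]/(x^12, y^9))
A basis for k[x,y]/(x^12, y^9) is the set of monomials x^i * y^j
where 0 <= i < 12 and 0 <= j < 9.
The number of such monomials is 12 * 9 = 108

108


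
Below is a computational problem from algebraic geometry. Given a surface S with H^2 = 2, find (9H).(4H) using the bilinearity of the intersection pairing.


Using bilinearity of the intersection pairing on a surface S:
(aH).(bH) = ab * (H.H)
We have H^2 = 2.
D.E = (9H).(4H) = 9*4*2
= 36*2
= 72

72


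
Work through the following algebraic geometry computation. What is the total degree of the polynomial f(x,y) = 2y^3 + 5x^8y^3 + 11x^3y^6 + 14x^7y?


Examine each term for its total degree (sum of exponents).
  Term '2y^3' has total degree 0+3 = 3.
  Term '5x^8y^3' has total degree 8+3 = 11.
  Term '11x^3y^6' has total degree 3+6 = 9.
  Term '14x^7y' has total degree 7+1 = 8.
The maximum total degree among all terms is 11.

11


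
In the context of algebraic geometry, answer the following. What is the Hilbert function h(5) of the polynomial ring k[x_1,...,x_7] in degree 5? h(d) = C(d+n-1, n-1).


The Hilbert function for the polynomial ring in 7 variables is:
h(d) = C(d+n-1, n-1)
h(5) = C(5+7-1, 7-1) = C(11, 6)
= 11! / (6! * 5!)
= 462

462


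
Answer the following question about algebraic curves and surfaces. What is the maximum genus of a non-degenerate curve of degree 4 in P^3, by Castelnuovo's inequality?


Castelnuovo's bound: write d - 1 = m(r-1) + epsilon with 0 <= epsilon < r-1.
d - 1 = 4 - 1 = 3
r - 1 = 3 - 1 = 2
3 = 1*2 + 1, so m = 1, epsilon = 1
pi(d, r) = m(m-1)(r-1)/2 + m*epsilon
= 1*0*2/2 + 1*1
= 0/2 + 1
= 0 + 1 = 1

1


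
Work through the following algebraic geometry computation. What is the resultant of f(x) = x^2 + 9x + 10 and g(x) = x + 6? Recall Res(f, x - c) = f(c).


For Res(f, x - c), we evaluate f at x = c.
f(-6) = (-6)^2 + 9*(-6) + 10
= 36 - 54 + 10
= -18 + 10 = -8
Res(f, g) = -8

-8


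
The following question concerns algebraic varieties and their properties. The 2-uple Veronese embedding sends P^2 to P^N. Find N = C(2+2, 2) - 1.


The Veronese embedding v_d: P^n -> P^N maps each point to all
degree-d monomials in n+1 homogeneous coordinates.
N = C(n+d, d) - 1
N = C(2+2, 2) - 1
N = C(4, 2) - 1
C(4, 2) = 6
N = 6 - 1 = 5

5


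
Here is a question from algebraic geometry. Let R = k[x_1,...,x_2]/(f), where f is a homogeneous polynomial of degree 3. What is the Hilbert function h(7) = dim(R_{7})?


For R = k[x_1,...,x_n]/(f) with f homogeneous of degree e:
The Hilbert series is (1 - t^e)/(1 - t)^n.
So h(d) = C(d+n-1, n-1) - C(d-e+n-1, n-1) for d >= e.
With n=2, e=3, d=7:
C(7+2-1, 2-1) = C(8, 1) = 8
C(7-3+2-1, 2-1) = C(5, 1) = 5
h(7) = 8 - 5 = 3

3


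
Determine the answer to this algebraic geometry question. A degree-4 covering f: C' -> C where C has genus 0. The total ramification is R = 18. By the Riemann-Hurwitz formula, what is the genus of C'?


Riemann-Hurwitz formula: 2g' - 2 = d(2g - 2) + R
Given: d = 4, g = 0, R = 18
2g' - 2 = 4*(2*0 - 2) + 18
2g' - 2 = 4*(-2) + 18
2g' - 2 = -8 + 18 = 10
2g' = 12
g' = 6

6


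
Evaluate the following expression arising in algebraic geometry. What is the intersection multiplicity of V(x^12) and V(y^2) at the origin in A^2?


The intersection multiplicity of V(x^a) and V(y^b) at the origin is:
I(O; V(x^12), V(y^2)) = dim_k(k[x,y]/(x^12, y^2))
A basis for k[x,y]/(x^12, y^2) is the set of monomials x^i * y^j
where 0 <= i < 12 and 0 <= j < 2.
The number of such monomials is 12 * 2 = 24

24


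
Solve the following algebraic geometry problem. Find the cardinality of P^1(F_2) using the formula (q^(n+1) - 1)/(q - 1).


P^1(F_2) has (q^(n+1) - 1)/(q - 1) points.
= 2^1 + 2^0
= 2 + 1
= 3

3


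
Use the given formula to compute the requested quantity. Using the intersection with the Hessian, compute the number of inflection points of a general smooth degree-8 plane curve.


For a general smooth plane curve C of degree d, the inflection points are
the intersection of C with its Hessian curve, which has degree 3(d-2).
By Bezout, the total intersection number is d * 3(d-2) = 8 * 18 = 144.
For a general curve every flex is ordinary, so each contributes
multiplicity 1 to C·Hess(C), and the number of distinct inflection
points is 3d(d-2).
Inflection points = 3*8*(8-2) = 3*8*6 = 144

144


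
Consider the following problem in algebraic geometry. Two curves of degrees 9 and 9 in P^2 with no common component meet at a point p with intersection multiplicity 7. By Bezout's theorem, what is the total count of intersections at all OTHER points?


By Bezout's theorem, the total intersection number is d1 * d2.
Total = 9 * 9 = 81
Intersection multiplicity at p = 7
Remaining intersections = 81 - 7 = 74

74


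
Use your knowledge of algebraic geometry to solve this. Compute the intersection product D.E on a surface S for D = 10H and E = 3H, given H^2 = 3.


Using bilinearity of the intersection pairing on a surface S:
(aH).(bH) = ab * (H.H)
We have H^2 = 3.
D.E = (10H).(3H) = 10*3*3
= 30*3
= 90

90


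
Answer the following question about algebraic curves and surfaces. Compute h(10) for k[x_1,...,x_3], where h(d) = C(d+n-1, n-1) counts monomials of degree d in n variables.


The Hilbert function for the polynomial ring in 3 variables is:
h(d) = C(d+n-1, n-1)
h(10) = C(10+3-1, 3-1) = C(12, 2)
= 12! / (2! * 10!)
= 66

66


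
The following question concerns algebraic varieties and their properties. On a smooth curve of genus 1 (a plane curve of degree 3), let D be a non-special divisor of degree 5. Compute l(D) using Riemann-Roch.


First, compute the genus of a smooth plane curve of degree 3:
g = (d-1)(d-2)/2 = (3-1)(3-2)/2 = 1
For a non-special divisor D (i.e., h^1(D) = 0), Riemann-Roch gives:
l(D) = deg(D) - g + 1
Since deg(D) = 5 >= 2g - 1 = 1, D is non-special.
l(D) = 5 - 1 + 1 = 5

5


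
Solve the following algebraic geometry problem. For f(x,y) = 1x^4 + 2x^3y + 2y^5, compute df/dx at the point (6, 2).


df/dx = 4*1*x^3 + 3*2*x^2*y
At (6,2): 4*1*6^3 + 3*2*6^2*2
= 864 + 432
= 1296

1296


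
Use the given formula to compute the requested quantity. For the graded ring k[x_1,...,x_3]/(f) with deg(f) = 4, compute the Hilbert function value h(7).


For R = k[x_1,...,x_n]/(f) with f homogeneous of degree e:
The Hilbert series is (1 - t^e)/(1 - t)^n.
So h(d) = C(d+n-1, n-1) - C(d-e+n-1, n-1) for d >= e.
With n=3, e=4, d=7:
C(7+3-1, 3-1) = C(9, 2) = 36
C(7-4+3-1, 3-1) = C(5, 2) = 10
h(7) = 36 - 10 = 26

26


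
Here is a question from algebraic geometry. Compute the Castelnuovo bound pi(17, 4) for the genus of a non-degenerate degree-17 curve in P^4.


Castelnuovo's bound: write d - 1 = m(r-1) + epsilon with 0 <= epsilon < r-1.
d - 1 = 17 - 1 = 16
r - 1 = 4 - 1 = 3
16 = 5*3 + 1, so m = 5, epsilon = 1
pi(d, r) = m(m-1)(r-1)/2 + m*epsilon
= 5*4*3/2 + 5*1
= 60/2 + 5
= 30 + 5 = 35

35


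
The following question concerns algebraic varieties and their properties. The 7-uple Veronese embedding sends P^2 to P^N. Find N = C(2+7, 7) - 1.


The Veronese embedding v_d: P^n -> P^N maps each point to all
degree-d monomials in n+1 homogeneous coordinates.
N = C(n+d, d) - 1
N = C(2+7, 7) - 1
N = C(9, 7) - 1
C(9, 7) = 36
N = 36 - 1 = 35

35


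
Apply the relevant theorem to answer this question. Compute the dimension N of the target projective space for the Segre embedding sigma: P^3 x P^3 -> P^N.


The Segre embedding maps P^m x P^n into P^N via
all products of coordinates from each factor.
N = (m+1)(n+1) - 1
N = (3+1)(3+1) - 1
N = 4*4 - 1
N = 16 - 1 = 15

15


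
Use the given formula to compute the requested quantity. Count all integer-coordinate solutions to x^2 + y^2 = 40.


Systematically check integer values of x where x^2 <= 40.
For each valid x, check if 40 - x^2 is a perfect square.
x=2: 40 - 4 = 36, sqrt = 6 (valid)
x=6: 40 - 36 = 4, sqrt = 2 (valid)
Total integer solutions found: 8

8


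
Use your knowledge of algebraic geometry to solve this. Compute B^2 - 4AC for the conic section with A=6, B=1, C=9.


The discriminant of a conic Ax^2 + Bxy + Cy^2 + ... = 0 is B^2 - 4AC.
B^2 = 1^2 = 1
4AC = 4*6*9 = 216
Discriminant = 1 - 216 = -215

-215


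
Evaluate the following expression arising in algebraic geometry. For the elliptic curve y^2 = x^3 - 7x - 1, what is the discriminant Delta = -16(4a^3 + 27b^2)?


Compute each component:
4a^3 = 4*(-7)^3 = 4*(-343) = -1372
27b^2 = 27*(-1)^2 = 27*1 = 27
4a^3 + 27b^2 = -1372 + 27 = -1345
Delta = -16*(-1345) = 21520

21520


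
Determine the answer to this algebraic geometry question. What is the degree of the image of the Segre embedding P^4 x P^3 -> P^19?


The degree of the Segre variety P^4 x P^3 is C(m+n, m).
= C(7, 4)
= 35

35


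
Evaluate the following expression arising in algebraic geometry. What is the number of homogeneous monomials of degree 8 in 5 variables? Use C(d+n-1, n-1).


The number of degree-8 monomials in 5 variables is C(d+n-1, n-1).
= C(8+5-1, 5-1) = C(12, 4)
= 495

495


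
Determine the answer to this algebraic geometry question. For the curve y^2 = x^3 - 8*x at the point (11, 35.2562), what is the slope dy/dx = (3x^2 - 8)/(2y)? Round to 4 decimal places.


Using implicit differentiation of y^2 = x^3 - 8*x:
2y * dy/dx = 3x^2 - 8
dy/dx = (3x^2 - 8)/(2y)
Numerator: 3*11^2 - 8 = 355
Denominator: 2*35.2562 = 70.5124
dy/dx = 355/70.5124 = 5.0346

5.0346


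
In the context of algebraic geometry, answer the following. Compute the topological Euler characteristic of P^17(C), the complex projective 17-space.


The complex projective space P^17 has one cell in each even real dimension 0, 2, ..., 34.
The cohomology groups are H^{2k}(P^17) = Z for k = 0,...,17, and 0 otherwise.
Euler characteristic = sum of Betti numbers = 1 per even-dimensional cohomology group.
chi(P^17) = 17 + 1 = 18

18


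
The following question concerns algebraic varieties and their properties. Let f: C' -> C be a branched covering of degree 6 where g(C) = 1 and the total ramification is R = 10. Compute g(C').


Riemann-Hurwitz formula: 2g' - 2 = d(2g - 2) + R
Given: d = 6, g = 1, R = 10
2g' - 2 = 6*(2*1 - 2) + 10
2g' - 2 = 6*0 + 10
2g' - 2 = 0 + 10 = 10
2g' = 12
g' = 6

6


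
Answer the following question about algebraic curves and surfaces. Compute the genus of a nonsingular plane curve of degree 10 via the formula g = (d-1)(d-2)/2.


Using the genus formula for smooth plane curves:
g = (d-1)(d-2)/2
g = (10-1)(10-2)/2
g = 9*8/2
g = 72/2 = 36

36


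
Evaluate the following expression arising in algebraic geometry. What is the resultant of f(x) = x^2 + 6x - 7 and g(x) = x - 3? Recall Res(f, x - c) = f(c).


For Res(f, x - c), we evaluate f at x = c.
f(3) = 3^2 + 6*3 - 7
= 9 + 18 - 7
= 27 - 7 = 20
Res(f, g) = 20

20


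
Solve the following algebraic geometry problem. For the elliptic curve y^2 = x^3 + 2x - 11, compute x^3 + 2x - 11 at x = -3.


Compute x^3 + 2x - 11 at x = -3:
x^3 = (-3)^3 = -27
2*x = 2*(-3) = -6
Sum: -27 - 6 - 11 = -44

-44


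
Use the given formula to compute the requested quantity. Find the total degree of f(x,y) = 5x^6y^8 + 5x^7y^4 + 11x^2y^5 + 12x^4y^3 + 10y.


Examine each term for its total degree (sum of exponents).
  Term '5x^6y^8' has total degree 6+8 = 14.
  Term '5x^7y^4' has total degree 7+4 = 11.
  Term '11x^2y^5' has total degree 2+5 = 7.
  Term '12x^4y^3' has total degree 4+3 = 7.
  Term '10y' has total degree 0+1 = 1.
The maximum total degree among all terms is 14.

14


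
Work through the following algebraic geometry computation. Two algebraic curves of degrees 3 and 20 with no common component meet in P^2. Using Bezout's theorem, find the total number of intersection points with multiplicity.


Bezout's theorem states the intersection count equals the product of degrees.
Intersection count = 3 * 20 = 60

60


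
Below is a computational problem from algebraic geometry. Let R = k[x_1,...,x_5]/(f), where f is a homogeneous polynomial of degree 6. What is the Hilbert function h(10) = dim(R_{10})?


For R = k[x_1,...,x_n]/(f) with f homogeneous of degree e:
The Hilbert series is (1 - t^e)/(1 - t)^n.
So h(d) = C(d+n-1, n-1) - C(d-e+n-1, n-1) for d >= e.
With n=5, e=6, d=10:
C(10+5-1, 5-1) = C(14, 4) = 1001
C(10-6+5-1, 5-1) = C(8, 4) = 70
h(10) = 1001 - 70 = 931

931


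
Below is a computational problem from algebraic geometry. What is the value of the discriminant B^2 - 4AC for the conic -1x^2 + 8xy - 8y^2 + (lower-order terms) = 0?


The discriminant of a conic Ax^2 + Bxy + Cy^2 + ... = 0 is B^2 - 4AC.
B^2 = 8^2 = 64
4AC = 4*(-1)*(-8) = 32
Discriminant = 64 - 32 = 32

32


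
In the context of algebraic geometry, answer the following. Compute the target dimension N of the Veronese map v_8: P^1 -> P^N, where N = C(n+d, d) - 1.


The Veronese embedding v_d: P^n -> P^N maps each point to all
degree-d monomials in n+1 homogeneous coordinates.
N = C(n+d, d) - 1
N = C(1+8, 8) - 1
N = C(9, 8) - 1
C(9, 8) = 9
N = 9 - 1 = 8

8


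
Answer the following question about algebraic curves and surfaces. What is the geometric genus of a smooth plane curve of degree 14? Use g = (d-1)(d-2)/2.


Using the genus formula for smooth plane curves:
g = (d-1)(d-2)/2
g = (14-1)(14-2)/2
g = 13*12/2
g = 156/2 = 78

78


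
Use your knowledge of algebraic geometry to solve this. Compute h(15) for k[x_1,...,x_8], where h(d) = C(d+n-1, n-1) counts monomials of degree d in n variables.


The Hilbert function for the polynomial ring in 8 variables is:
h(d) = C(d+n-1, n-1)
h(15) = C(15+8-1, 8-1) = C(22, 7)
= 22! / (7! * 15!)
= 170544

170544


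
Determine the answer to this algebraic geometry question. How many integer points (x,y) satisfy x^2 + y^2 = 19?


Systematically check integer values of x where x^2 <= 19.
For each valid x, check if 19 - x^2 is a perfect square.
Total integer solutions found: 0

0


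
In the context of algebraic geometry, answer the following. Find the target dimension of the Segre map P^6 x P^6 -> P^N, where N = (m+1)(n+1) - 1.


The Segre embedding maps P^m x P^n into P^N via
all products of coordinates from each factor.
N = (m+1)(n+1) - 1
N = (6+1)(6+1) - 1
N = 7*7 - 1
N = 49 - 1 = 48

48


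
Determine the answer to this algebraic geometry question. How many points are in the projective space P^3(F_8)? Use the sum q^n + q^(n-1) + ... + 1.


P^3(F_8) has (q^(n+1) - 1)/(q - 1) points.
= 8^3 + 8^2 + 8^1 + 8^0
= 512 + 64 + 8 + 1
= 585

585


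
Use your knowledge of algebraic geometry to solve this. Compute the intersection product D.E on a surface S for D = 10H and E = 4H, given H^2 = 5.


Using bilinearity of the intersection pairing on a surface S:
(aH).(bH) = ab * (H.H)
We have H^2 = 5.
D.E = (10H).(4H) = 10*4*5
= 40*5
= 200

200


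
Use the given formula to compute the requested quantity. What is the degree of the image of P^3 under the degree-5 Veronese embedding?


The Veronese variety v_5(P^3) has degree d^r.
d^r = 5^3 = 125

125


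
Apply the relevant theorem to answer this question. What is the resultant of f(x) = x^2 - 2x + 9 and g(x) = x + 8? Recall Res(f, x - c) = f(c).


For Res(f, x - c), we evaluate f at x = c.
f(-8) = (-8)^2 - 2*(-8) + 9
= 64 + 16 + 9
= 80 + 9 = 89
Res(f, g) = 89

89


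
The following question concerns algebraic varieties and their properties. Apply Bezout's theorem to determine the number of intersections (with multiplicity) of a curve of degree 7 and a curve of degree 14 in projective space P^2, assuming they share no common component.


Bezout's theorem states the intersection count equals the product of degrees.
Intersection count = 7 * 14 = 98

98


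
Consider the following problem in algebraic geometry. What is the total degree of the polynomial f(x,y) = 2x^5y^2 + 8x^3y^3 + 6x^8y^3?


Examine each term for its total degree (sum of exponents).
  Term '2x^5y^2' has total degree 5+2 = 7.
  Term '8x^3y^3' has total degree 3+3 = 6.
  Term '6x^8y^3' has total degree 8+3 = 11.
The maximum total degree among all terms is 11.

11


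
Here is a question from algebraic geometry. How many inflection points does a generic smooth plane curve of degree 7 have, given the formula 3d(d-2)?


For a general smooth plane curve C of degree d, the inflection points are
the intersection of C with its Hessian curve, which has degree 3(d-2).
By Bezout, the total intersection number is d * 3(d-2) = 7 * 15 = 105.
For a general curve every flex is ordinary, so each contributes
multiplicity 1 to C·Hess(C), and the number of distinct inflection
points is 3d(d-2).
Inflection points = 3*7*(7-2) = 3*7*5 = 105

105
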